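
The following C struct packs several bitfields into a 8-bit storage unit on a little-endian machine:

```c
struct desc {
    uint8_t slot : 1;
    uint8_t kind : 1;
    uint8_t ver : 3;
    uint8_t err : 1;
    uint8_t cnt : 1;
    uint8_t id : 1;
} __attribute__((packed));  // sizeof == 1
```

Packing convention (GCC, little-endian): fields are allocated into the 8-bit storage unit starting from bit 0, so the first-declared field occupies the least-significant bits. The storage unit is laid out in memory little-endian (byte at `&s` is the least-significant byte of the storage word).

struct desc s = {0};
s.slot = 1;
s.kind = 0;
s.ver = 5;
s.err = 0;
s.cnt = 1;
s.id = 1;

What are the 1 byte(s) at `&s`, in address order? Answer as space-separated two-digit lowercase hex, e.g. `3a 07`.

slot (1b) val=1 bits=0x1 at bit 0: 0x01
kind (1b) val=0 bits=0x0 at bit 1: 0x01
ver (3b) val=5 bits=0x5 at bit 2: 0x15
err (1b) val=0 bits=0x0 at bit 5: 0x15
cnt (1b) val=1 bits=0x1 at bit 6: 0x55
id (1b) val=1 bits=0x1 at bit 7: 0xd5
word = 0xd5 → little-endian bytes:
  [0]=0xd5

d5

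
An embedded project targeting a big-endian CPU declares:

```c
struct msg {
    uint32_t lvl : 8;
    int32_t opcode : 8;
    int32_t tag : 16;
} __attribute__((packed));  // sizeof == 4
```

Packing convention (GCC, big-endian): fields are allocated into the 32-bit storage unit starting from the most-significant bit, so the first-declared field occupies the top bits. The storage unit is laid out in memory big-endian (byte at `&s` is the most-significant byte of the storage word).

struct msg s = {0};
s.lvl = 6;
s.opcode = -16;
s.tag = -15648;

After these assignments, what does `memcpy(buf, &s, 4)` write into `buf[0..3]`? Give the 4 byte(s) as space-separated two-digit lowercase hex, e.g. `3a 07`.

lvl (8b) val=6 bits=0x6 at bit 24: 0x06000000
opcode (8b) val=-16 bits=0xf0 at bit 16: 0x06f00000
tag (16b) val=-15648 bits=0xc2e0 at bit 0: 0x06f0c2e0
word = 0x06f0c2e0 → big-endian bytes:
  [0]=0x06  [1]=0xf0  [2]=0xc2  [3]=0xe0

06 f0 c2 e0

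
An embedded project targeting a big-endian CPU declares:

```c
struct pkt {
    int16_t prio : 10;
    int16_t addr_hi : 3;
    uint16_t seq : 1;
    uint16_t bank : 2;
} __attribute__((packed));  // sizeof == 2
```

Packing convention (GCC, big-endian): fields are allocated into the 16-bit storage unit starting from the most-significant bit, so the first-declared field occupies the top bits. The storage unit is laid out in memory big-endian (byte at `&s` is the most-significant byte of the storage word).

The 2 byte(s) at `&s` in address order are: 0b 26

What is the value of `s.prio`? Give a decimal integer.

[0]=0x0b [1]=0x26 (big-endian) → word 0x0b26
prio:10 @ bit 6 → (0x0b26>>6)&0x3ff = 0x2c  ←
addr_hi:3 @ bit 3 → (0x0b26>>3)&0x7 = 0x4
seq:1 @ bit 2 → (0x0b26>>2)&0x1 = 0x1
bank:2 @ bit 0 → (0x0b26>>0)&0x3 = 0x2
prio signed 10b, MSB=0: value = 44

44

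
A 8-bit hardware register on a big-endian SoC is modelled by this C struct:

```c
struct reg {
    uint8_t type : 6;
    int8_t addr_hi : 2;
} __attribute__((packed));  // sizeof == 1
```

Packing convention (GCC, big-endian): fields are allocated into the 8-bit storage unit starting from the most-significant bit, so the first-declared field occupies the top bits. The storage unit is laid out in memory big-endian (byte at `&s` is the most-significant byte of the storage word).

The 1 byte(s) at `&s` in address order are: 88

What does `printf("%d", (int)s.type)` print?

34

[0]=0x88 (big-endian) → word 0x88
type:6 @ bit 2 → (0x88>>2)&0x3f = 0x22  ←
addr_hi:2 @ bit 0 → (0x88>>0)&0x3 = 0x0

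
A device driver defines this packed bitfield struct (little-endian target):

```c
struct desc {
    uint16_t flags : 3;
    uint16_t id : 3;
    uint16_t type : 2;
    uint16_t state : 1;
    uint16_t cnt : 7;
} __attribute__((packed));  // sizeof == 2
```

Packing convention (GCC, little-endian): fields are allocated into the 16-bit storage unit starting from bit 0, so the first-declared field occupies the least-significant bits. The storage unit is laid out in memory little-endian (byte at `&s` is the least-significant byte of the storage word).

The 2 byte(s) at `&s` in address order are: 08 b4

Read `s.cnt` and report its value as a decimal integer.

90

[0]=0x08 [1]=0xb4 (little-endian) → word 0xb408
flags:3 @ bit 0 → (0xb408>>0)&0x7 = 0x0
id:3 @ bit 3 → (0xb408>>3)&0x7 = 0x1
type:2 @ bit 6 → (0xb408>>6)&0x3 = 0x0
state:1 @ bit 8 → (0xb408>>8)&0x1 = 0x0
cnt:7 @ bit 9 → (0xb408>>9)&0x7f = 0x5a  ←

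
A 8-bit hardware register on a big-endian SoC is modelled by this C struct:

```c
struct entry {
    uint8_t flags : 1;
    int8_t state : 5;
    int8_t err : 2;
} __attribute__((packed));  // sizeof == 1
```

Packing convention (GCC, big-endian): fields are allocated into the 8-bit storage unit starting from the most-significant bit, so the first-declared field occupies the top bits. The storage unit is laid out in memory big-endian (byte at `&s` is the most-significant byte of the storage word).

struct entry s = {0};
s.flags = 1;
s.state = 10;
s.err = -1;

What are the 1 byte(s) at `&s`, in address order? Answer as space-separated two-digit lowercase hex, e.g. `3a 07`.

flags:1 = 1 → 0x1 << 7 → word 0x80
state:5 = 10 → 0xa << 2 → word 0xa8
err:2 = -1 → 0x3 << 0 → word 0xab
word = 0xab → big-endian bytes:
  [0]=0xab

ab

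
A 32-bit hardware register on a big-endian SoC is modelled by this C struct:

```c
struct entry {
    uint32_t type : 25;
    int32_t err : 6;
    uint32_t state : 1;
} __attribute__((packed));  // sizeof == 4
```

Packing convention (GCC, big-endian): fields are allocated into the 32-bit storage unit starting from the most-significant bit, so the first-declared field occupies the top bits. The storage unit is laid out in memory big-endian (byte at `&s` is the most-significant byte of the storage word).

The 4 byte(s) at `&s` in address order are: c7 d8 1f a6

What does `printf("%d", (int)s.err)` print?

19

[0]=0xc7 [1]=0xd8 [2]=0x1f [3]=0xa6 (big-endian) → word 0xc7d81fa6
type [7+:25] = (word>>7) & 0x1ffffff = 26193983
err [1+:6] = (word>>1) & 0x3f = 19  ←
state [0+:1] = (word>>0) & 0x1 = 0
err signed 6b, MSB=0: value = 19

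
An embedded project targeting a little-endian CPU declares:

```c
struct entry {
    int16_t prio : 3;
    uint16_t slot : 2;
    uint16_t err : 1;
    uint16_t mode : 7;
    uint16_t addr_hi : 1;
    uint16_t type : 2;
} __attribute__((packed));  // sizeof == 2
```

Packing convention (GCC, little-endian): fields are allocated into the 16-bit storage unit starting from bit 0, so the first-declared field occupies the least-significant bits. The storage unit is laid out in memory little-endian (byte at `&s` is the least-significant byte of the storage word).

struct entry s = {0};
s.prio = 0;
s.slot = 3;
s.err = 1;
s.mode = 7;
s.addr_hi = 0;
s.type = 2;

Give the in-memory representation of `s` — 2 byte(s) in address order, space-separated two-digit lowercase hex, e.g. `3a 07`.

prio:3 = 0 → 0x0 << 0 → word 0x0000
slot:2 = 3 → 0x3 << 3 → word 0x0018
err:1 = 1 → 0x1 << 5 → word 0x0038
mode:7 = 7 → 0x7 << 6 → word 0x01f8
addr_hi:1 = 0 → 0x0 << 13 → word 0x01f8
type:2 = 2 → 0x2 << 14 → word 0x81f8
word = 0x81f8 → little-endian bytes:
  [0]=0xf8  [1]=0x81

f8 81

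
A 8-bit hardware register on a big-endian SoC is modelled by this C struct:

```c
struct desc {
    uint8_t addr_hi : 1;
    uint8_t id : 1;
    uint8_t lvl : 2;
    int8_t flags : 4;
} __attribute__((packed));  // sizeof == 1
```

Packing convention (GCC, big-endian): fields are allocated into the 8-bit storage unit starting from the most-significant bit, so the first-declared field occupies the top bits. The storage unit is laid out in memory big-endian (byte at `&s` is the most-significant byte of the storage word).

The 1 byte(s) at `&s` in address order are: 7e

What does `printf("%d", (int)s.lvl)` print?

[0]=0x7e (big-endian) → word 0x7e
addr_hi [7+:1] = (word>>7) & 0x1 = 0
id [6+:1] = (word>>6) & 0x1 = 1
lvl [4+:2] = (word>>4) & 0x3 = 3  ←
flags [0+:4] = (word>>0) & 0xf = 14

3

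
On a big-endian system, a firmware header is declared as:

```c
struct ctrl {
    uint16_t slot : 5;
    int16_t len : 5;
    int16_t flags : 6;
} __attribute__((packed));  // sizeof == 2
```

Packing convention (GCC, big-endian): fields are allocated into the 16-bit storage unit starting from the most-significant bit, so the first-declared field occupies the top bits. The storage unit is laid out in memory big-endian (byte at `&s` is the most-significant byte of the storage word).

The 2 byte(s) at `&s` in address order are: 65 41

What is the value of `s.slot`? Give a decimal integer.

[0]=0x65 [1]=0x41 (big-endian) → word 0x6541
slot:5 @ bit 11 → (0x6541>>11)&0x1f = 0xc  ←
len:5 @ bit 6 → (0x6541>>6)&0x1f = 0x15
flags:6 @ bit 0 → (0x6541>>0)&0x3f = 0x1

12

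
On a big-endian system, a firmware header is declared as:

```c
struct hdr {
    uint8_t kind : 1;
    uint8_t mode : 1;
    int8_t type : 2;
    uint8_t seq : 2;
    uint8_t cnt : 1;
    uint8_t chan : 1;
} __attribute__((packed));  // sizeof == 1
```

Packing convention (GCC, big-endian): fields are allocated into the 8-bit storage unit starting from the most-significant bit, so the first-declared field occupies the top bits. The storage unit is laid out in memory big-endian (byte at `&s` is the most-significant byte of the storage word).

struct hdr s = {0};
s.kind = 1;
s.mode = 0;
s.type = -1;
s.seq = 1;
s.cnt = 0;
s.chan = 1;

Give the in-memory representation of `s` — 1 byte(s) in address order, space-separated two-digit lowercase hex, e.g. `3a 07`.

kind:1 = 1 → 0x1 << 7 → word 0x80
mode:1 = 0 → 0x0 << 6 → word 0x80
type:2 = -1 → 0x3 << 4 → word 0xb0
seq:2 = 1 → 0x1 << 2 → word 0xb4
cnt:1 = 0 → 0x0 << 1 → word 0xb4
chan:1 = 1 → 0x1 << 0 → word 0xb5
word = 0xb5 → big-endian bytes:
  [0]=0xb5

b5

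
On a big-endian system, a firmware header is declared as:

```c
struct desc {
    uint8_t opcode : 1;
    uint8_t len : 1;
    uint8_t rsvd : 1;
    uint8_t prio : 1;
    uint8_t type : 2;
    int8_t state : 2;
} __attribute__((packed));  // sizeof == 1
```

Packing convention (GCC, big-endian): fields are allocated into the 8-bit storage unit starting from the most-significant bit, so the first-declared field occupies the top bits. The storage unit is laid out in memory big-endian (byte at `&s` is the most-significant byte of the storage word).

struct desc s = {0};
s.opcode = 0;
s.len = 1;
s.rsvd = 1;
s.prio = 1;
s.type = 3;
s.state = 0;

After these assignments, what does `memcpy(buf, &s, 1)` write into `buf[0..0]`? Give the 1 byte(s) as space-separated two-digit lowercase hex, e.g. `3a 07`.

7c

[7+:1] opcode=0 & 0x1 = 0x0; word=0x00
[6+:1] len=1 & 0x1 = 0x1; word=0x40
[5+:1] rsvd=1 & 0x1 = 0x1; word=0x60
[4+:1] prio=1 & 0x1 = 0x1; word=0x70
[2+:2] type=3 & 0x3 = 0x3; word=0x7c
[0+:2] state=0 & 0x3 = 0x0; word=0x7c
word = 0x7c → big-endian bytes:
  [0]=0x7c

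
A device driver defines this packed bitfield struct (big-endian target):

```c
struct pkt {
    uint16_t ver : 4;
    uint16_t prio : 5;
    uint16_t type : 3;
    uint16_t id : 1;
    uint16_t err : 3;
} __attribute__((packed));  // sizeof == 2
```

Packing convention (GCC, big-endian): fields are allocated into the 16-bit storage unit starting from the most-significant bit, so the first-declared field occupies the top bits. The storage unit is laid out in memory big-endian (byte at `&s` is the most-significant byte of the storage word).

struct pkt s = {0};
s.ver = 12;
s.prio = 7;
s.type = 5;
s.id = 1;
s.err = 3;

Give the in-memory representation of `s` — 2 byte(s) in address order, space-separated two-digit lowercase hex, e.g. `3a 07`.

ver (4b) val=12 bits=0xc at bit 12: 0xc000
prio (5b) val=7 bits=0x7 at bit 7: 0xc380
type (3b) val=5 bits=0x5 at bit 4: 0xc3d0
id (1b) val=1 bits=0x1 at bit 3: 0xc3d8
err (3b) val=3 bits=0x3 at bit 0: 0xc3db
word = 0xc3db → big-endian bytes:
  [0]=0xc3  [1]=0xdb

c3 db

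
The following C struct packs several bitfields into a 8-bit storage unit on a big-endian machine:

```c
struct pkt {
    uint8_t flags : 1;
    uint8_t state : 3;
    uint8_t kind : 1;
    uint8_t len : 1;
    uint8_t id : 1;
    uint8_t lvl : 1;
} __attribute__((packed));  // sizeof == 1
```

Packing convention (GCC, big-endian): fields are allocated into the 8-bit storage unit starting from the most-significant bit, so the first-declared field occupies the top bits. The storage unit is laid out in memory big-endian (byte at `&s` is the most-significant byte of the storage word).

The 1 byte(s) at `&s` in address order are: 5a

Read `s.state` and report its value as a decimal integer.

[0]=0x5a (big-endian) → word 0x5a
flags:1 @ bit 7 → (0x5a>>7)&0x1 = 0x0
state:3 @ bit 4 → (0x5a>>4)&0x7 = 0x5  ←
kind:1 @ bit 3 → (0x5a>>3)&0x1 = 0x1
len:1 @ bit 2 → (0x5a>>2)&0x1 = 0x0
id:1 @ bit 1 → (0x5a>>1)&0x1 = 0x1
lvl:1 @ bit 0 → (0x5a>>0)&0x1 = 0x0

5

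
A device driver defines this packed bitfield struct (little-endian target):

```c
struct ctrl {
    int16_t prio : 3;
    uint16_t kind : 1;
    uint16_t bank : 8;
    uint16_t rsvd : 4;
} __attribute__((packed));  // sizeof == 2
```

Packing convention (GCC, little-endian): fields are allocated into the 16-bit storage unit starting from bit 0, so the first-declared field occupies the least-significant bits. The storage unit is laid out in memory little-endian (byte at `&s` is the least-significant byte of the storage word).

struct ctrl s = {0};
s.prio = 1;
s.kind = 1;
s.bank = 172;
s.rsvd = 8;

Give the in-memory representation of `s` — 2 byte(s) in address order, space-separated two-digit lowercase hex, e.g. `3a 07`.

prio:3 = 1 → 0x1 << 0 → word 0x0001
kind:1 = 1 → 0x1 << 3 → word 0x0009
bank:8 = 172 → 0xac << 4 → word 0x0ac9
rsvd:4 = 8 → 0x8 << 12 → word 0x8ac9
word = 0x8ac9 → little-endian bytes:
  [0]=0xc9  [1]=0x8a

c9 8a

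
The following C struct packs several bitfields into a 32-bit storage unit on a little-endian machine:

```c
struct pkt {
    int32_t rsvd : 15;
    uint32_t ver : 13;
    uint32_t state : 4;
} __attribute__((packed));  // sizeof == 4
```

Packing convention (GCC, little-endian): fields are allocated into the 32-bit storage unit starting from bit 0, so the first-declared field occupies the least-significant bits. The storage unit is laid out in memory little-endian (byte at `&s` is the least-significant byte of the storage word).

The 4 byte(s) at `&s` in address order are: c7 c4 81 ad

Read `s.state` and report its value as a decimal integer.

[0]=0xc7 [1]=0xc4 [2]=0x81 [3]=0xad (little-endian) → word 0xad81c4c7
rsvd [0+:15] = (word>>0) & 0x7fff = 17607
ver [15+:13] = (word>>15) & 0x1fff = 6915
state [28+:4] = (word>>28) & 0xf = 10  ←

10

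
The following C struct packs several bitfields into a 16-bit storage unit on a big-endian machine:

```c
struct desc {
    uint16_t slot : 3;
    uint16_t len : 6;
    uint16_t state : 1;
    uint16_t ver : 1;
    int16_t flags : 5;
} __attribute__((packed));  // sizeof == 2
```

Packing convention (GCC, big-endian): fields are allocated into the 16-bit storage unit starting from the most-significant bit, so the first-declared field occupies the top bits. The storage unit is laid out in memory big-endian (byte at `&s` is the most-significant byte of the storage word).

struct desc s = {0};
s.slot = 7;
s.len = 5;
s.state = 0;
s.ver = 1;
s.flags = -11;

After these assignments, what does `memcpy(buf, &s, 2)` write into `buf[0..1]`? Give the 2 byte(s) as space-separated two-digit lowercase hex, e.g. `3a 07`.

slot:3 = 7 → 0x7 << 13 → word 0xe000
len:6 = 5 → 0x5 << 7 → word 0xe280
state:1 = 0 → 0x0 << 6 → word 0xe280
ver:1 = 1 → 0x1 << 5 → word 0xe2a0
flags:5 = -11 → 0x15 << 0 → word 0xe2b5
word = 0xe2b5 → big-endian bytes:
  [0]=0xe2  [1]=0xb5

e2 b5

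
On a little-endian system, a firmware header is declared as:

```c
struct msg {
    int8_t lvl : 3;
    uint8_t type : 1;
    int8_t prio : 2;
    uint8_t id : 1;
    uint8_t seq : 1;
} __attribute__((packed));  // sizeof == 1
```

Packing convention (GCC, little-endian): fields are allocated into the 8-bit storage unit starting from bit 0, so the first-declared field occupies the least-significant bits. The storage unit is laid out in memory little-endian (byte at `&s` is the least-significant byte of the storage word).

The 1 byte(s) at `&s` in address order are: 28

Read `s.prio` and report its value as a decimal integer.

[0]=0x28 (little-endian) → word 0x28
lvl [0+:3] = (word>>0) & 0x7 = 0
type [3+:1] = (word>>3) & 0x1 = 1
prio [4+:2] = (word>>4) & 0x3 = 2  ←
id [6+:1] = (word>>6) & 0x1 = 0
seq [7+:1] = (word>>7) & 0x1 = 0
prio signed 2b, MSB=1: 2 - 4 = -2

-2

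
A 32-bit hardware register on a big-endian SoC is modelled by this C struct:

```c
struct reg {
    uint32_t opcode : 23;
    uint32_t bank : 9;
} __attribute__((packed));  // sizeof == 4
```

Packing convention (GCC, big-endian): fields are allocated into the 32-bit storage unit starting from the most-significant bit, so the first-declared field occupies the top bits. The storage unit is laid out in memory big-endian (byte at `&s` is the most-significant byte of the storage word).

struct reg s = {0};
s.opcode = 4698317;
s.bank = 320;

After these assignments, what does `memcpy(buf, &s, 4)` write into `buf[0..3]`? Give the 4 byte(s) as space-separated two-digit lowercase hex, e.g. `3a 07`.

opcode:23 = 4698317 → 0x47b0cd << 9 → word 0x8f619a00
bank:9 = 320 → 0x140 << 0 → word 0x8f619b40
word = 0x8f619b40 → big-endian bytes:
  [0]=0x8f  [1]=0x61  [2]=0x9b  [3]=0x40

8f 61 9b 40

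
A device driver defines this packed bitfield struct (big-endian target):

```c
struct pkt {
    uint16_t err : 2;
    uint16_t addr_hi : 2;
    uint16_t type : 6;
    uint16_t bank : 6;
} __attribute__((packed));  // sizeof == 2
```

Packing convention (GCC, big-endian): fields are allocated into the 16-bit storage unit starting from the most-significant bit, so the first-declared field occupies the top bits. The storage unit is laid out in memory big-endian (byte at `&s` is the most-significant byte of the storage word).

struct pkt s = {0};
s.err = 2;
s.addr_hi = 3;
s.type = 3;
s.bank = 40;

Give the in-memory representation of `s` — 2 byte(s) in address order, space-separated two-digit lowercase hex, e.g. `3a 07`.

err:2 = 2 → 0x2 << 14 → word 0x8000
addr_hi:2 = 3 → 0x3 << 12 → word 0xb000
type:6 = 3 → 0x3 << 6 → word 0xb0c0
bank:6 = 40 → 0x28 << 0 → word 0xb0e8
word = 0xb0e8 → big-endian bytes:
  [0]=0xb0  [1]=0xe8

b0 e8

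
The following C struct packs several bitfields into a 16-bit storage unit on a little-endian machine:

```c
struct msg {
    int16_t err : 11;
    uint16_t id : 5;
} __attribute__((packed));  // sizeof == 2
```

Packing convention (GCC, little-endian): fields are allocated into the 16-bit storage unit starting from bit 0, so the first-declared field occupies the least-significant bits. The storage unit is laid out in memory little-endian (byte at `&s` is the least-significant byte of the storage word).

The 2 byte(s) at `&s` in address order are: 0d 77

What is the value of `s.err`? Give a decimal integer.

[0]=0x0d [1]=0x77 (little-endian) → word 0x770d
err [0+:11] = (word>>0) & 0x7ff = 1805  ←
id [11+:5] = (word>>11) & 0x1f = 14
err signed 11b, MSB=1: 1805 - 2048 = -243

-243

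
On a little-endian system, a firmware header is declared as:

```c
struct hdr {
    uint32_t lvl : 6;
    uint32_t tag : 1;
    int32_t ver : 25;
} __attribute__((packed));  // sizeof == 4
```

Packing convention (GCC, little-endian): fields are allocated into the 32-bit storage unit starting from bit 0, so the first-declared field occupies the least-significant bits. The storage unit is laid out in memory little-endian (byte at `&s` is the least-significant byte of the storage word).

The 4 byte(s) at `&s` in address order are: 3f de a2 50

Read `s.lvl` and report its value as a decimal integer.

63

[0]=0x3f [1]=0xde [2]=0xa2 [3]=0x50 (little-endian) → word 0x50a2de3f
lvl [0+:6] = (word>>0) & 0x3f = 63  ←
tag [6+:1] = (word>>6) & 0x1 = 0
ver [7+:25] = (word>>7) & 0x1ffffff = 10569148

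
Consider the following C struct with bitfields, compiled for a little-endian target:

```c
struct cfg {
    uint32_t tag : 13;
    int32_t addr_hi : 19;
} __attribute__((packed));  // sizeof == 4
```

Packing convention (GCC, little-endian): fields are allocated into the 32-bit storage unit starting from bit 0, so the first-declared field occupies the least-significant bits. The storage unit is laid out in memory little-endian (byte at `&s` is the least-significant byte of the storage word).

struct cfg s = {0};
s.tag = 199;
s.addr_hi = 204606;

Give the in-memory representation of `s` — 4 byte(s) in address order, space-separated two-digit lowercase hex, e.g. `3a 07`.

c7 c0 e7 63

tag (13b) val=199 bits=0xc7 at bit 0: 0x000000c7
addr_hi (19b) val=204606 bits=0x31f3e at bit 13: 0x63e7c0c7
word = 0x63e7c0c7 → little-endian bytes:
  [0]=0xc7  [1]=0xc0  [2]=0xe7  [3]=0x63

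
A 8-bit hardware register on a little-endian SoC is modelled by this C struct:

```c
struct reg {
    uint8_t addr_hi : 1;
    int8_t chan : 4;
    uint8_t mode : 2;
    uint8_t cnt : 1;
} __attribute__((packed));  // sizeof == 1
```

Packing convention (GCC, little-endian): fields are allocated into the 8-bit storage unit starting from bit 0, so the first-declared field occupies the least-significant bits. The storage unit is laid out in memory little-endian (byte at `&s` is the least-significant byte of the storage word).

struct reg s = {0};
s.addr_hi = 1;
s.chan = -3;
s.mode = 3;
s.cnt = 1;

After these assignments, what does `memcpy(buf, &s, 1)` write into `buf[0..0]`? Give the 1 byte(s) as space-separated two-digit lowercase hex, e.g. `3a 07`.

[0+:1] addr_hi=1 & 0x1 = 0x1; word=0x01
[1+:4] chan=-3 & 0xf = 0xd; word=0x1b
[5+:2] mode=3 & 0x3 = 0x3; word=0x7b
[7+:1] cnt=1 & 0x1 = 0x1; word=0xfb
word = 0xfb → little-endian bytes:
  [0]=0xfb

fb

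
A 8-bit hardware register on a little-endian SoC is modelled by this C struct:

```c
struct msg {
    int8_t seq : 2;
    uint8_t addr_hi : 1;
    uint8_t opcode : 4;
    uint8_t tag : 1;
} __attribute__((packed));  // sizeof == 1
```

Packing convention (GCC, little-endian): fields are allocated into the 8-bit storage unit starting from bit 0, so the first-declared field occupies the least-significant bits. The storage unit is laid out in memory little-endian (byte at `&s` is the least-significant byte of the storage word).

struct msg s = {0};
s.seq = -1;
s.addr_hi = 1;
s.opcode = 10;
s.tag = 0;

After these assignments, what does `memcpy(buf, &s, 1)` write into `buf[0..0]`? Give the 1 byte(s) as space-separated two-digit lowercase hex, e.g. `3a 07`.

57

seq:2 = -1 → 0x3 << 0 → word 0x03
addr_hi:1 = 1 → 0x1 << 2 → word 0x07
opcode:4 = 10 → 0xa << 3 → word 0x57
tag:1 = 0 → 0x0 << 7 → word 0x57
word = 0x57 → little-endian bytes:
  [0]=0x57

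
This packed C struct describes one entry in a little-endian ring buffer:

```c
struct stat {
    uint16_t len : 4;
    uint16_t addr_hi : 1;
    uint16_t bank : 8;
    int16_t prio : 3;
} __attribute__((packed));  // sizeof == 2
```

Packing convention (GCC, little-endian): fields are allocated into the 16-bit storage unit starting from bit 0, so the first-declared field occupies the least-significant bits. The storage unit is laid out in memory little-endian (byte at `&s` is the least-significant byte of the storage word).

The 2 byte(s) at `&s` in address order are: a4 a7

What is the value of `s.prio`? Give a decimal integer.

-3

[0]=0xa4 [1]=0xa7 (little-endian) → word 0xa7a4
len:4 @ bit 0 → (0xa7a4>>0)&0xf = 0x4
addr_hi:1 @ bit 4 → (0xa7a4>>4)&0x1 = 0x0
bank:8 @ bit 5 → (0xa7a4>>5)&0xff = 0x3d
prio:3 @ bit 13 → (0xa7a4>>13)&0x7 = 0x5  ←
prio signed 3b, MSB=1: 5 - 8 = -3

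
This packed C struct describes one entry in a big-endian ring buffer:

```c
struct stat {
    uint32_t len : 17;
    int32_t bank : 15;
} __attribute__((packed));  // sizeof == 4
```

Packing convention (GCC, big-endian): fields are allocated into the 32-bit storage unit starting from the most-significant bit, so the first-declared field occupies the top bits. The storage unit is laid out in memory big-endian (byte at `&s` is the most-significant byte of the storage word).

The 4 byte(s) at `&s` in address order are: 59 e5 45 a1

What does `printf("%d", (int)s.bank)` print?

-14943

[0]=0x59 [1]=0xe5 [2]=0x45 [3]=0xa1 (big-endian) → word 0x59e545a1
len:17 @ bit 15 → (0x59e545a1>>15)&0x1ffff = 0xb3ca
bank:15 @ bit 0 → (0x59e545a1>>0)&0x7fff = 0x45a1  ←
bank signed 15b, MSB=1: 17825 - 32768 = -14943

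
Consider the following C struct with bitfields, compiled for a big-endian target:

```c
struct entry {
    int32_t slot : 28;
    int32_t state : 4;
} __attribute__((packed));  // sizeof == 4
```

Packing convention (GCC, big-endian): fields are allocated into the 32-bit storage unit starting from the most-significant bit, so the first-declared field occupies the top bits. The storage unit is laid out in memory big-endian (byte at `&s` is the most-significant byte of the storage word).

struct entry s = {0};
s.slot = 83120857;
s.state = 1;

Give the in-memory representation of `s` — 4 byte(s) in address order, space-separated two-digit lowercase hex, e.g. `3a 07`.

slot (28b) val=83120857 bits=0x4f452d9 at bit 4: 0x4f452d90
state (4b) val=1 bits=0x1 at bit 0: 0x4f452d91
word = 0x4f452d91 → big-endian bytes:
  [0]=0x4f  [1]=0x45  [2]=0x2d  [3]=0x91

4f 45 2d 91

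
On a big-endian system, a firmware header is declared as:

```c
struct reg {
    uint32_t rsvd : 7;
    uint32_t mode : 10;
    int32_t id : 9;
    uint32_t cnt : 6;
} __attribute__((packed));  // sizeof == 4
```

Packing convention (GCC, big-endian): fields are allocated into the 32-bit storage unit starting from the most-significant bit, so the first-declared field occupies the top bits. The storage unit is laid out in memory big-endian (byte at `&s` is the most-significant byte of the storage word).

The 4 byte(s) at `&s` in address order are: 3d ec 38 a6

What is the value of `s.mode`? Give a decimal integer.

984

[0]=0x3d [1]=0xec [2]=0x38 [3]=0xa6 (big-endian) → word 0x3dec38a6
rsvd [25+:7] = (word>>25) & 0x7f = 30
mode [15+:10] = (word>>15) & 0x3ff = 984  ←
id [6+:9] = (word>>6) & 0x1ff = 226
cnt [0+:6] = (word>>0) & 0x3f = 38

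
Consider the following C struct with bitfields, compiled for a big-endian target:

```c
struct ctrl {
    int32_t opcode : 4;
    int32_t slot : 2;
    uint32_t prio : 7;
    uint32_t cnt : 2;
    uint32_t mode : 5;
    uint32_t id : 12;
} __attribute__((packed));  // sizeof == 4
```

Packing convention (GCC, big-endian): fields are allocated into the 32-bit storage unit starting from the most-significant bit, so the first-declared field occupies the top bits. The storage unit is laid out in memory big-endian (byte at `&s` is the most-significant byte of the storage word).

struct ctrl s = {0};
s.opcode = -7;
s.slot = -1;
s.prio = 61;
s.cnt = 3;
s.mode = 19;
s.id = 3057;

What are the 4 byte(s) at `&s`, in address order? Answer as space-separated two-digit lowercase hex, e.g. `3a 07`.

9d ef 3b f1

opcode (4b) val=-7 bits=0x9 at bit 28: 0x90000000
slot (2b) val=-1 bits=0x3 at bit 26: 0x9c000000
prio (7b) val=61 bits=0x3d at bit 19: 0x9de80000
cnt (2b) val=3 bits=0x3 at bit 17: 0x9dee0000
mode (5b) val=19 bits=0x13 at bit 12: 0x9def3000
id (12b) val=3057 bits=0xbf1 at bit 0: 0x9def3bf1
word = 0x9def3bf1 → big-endian bytes:
  [0]=0x9d  [1]=0xef  [2]=0x3b  [3]=0xf1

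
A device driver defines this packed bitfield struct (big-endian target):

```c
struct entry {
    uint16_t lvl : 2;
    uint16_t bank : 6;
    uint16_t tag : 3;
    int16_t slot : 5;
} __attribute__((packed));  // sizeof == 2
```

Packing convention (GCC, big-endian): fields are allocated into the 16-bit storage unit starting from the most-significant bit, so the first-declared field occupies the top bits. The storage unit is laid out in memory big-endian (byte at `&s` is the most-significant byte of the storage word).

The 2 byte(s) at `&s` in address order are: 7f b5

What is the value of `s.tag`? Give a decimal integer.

[0]=0x7f [1]=0xb5 (big-endian) → word 0x7fb5
lvl [14+:2] = (word>>14) & 0x3 = 1
bank [8+:6] = (word>>8) & 0x3f = 63
tag [5+:3] = (word>>5) & 0x7 = 5  ←
slot [0+:5] = (word>>0) & 0x1f = 21

5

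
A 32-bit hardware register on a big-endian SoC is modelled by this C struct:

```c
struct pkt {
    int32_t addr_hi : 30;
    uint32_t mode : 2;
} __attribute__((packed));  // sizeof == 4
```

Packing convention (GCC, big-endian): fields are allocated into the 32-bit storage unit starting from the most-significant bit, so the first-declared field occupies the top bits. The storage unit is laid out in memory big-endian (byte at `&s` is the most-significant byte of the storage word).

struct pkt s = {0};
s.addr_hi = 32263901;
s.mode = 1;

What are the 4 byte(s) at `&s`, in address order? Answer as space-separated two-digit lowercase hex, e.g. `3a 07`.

[2+:30] addr_hi=32263901 & 0x3fffffff = 0x1ec4edd; word=0x07b13b74
[0+:2] mode=1 & 0x3 = 0x1; word=0x07b13b75
word = 0x07b13b75 → big-endian bytes:
  [0]=0x07  [1]=0xb1  [2]=0x3b  [3]=0x75

07 b1 3b 75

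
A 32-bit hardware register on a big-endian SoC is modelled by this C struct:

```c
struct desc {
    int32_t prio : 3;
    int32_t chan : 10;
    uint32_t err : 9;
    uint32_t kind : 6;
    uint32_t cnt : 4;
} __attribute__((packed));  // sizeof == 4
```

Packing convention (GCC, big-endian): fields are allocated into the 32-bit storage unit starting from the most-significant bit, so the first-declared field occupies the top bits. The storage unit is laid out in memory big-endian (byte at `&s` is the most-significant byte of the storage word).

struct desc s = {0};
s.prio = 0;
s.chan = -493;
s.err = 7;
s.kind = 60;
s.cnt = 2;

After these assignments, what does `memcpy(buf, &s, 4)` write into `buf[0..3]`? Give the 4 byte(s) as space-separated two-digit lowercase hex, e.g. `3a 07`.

prio (3b) val=0 bits=0x0 at bit 29: 0x00000000
chan (10b) val=-493 bits=0x213 at bit 19: 0x10980000
err (9b) val=7 bits=0x7 at bit 10: 0x10981c00
kind (6b) val=60 bits=0x3c at bit 4: 0x10981fc0
cnt (4b) val=2 bits=0x2 at bit 0: 0x10981fc2
word = 0x10981fc2 → big-endian bytes:
  [0]=0x10  [1]=0x98  [2]=0x1f  [3]=0xc2

10 98 1f c2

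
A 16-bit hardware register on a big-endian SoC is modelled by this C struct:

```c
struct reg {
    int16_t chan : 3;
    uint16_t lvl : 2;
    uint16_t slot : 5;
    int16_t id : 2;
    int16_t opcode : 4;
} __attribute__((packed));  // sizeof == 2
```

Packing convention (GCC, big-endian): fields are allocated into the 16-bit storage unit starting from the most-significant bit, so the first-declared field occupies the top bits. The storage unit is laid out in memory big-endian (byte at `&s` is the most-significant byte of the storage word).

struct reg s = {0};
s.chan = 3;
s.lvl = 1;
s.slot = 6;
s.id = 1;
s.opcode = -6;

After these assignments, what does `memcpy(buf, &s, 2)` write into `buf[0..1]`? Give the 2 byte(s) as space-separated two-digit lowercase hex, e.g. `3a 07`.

69 9a

chan (3b) val=3 bits=0x3 at bit 13: 0x6000
lvl (2b) val=1 bits=0x1 at bit 11: 0x6800
slot (5b) val=6 bits=0x6 at bit 6: 0x6980
id (2b) val=1 bits=0x1 at bit 4: 0x6990
opcode (4b) val=-6 bits=0xa at bit 0: 0x699a
word = 0x699a → big-endian bytes:
  [0]=0x69  [1]=0x9a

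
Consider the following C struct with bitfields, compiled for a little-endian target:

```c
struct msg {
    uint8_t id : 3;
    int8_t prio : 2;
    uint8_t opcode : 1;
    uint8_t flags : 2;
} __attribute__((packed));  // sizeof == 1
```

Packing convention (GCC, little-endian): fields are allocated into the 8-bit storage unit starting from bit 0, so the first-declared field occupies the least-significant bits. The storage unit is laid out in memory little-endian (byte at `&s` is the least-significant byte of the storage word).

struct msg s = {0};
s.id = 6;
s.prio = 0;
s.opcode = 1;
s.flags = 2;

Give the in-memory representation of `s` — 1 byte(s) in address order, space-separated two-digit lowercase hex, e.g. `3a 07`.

a6

id:3 = 6 → 0x6 << 0 → word 0x06
prio:2 = 0 → 0x0 << 3 → word 0x06
opcode:1 = 1 → 0x1 << 5 → word 0x26
flags:2 = 2 → 0x2 << 6 → word 0xa6
word = 0xa6 → little-endian bytes:
  [0]=0xa6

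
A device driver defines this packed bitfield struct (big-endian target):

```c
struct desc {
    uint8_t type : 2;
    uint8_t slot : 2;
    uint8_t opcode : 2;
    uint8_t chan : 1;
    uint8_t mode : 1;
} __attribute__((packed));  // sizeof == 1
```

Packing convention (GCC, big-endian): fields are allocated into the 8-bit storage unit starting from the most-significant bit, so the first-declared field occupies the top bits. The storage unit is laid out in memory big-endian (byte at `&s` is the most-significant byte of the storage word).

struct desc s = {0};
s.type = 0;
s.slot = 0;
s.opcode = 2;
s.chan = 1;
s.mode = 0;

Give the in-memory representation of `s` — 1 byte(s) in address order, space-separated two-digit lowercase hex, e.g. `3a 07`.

[6+:2] type=0 & 0x3 = 0x0; word=0x00
[4+:2] slot=0 & 0x3 = 0x0; word=0x00
[2+:2] opcode=2 & 0x3 = 0x2; word=0x08
[1+:1] chan=1 & 0x1 = 0x1; word=0x0a
[0+:1] mode=0 & 0x1 = 0x0; word=0x0a
word = 0x0a → big-endian bytes:
  [0]=0x0a

0a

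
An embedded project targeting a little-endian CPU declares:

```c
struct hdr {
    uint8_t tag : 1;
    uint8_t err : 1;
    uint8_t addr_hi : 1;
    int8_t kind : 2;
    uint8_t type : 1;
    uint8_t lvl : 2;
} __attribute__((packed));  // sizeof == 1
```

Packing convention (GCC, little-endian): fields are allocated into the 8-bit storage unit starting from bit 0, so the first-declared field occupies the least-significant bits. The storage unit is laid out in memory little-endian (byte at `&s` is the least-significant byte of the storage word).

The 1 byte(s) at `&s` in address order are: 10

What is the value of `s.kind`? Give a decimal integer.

[0]=0x10 (little-endian) → word 0x10
tag:1 @ bit 0 → (0x10>>0)&0x1 = 0x0
err:1 @ bit 1 → (0x10>>1)&0x1 = 0x0
addr_hi:1 @ bit 2 → (0x10>>2)&0x1 = 0x0
kind:2 @ bit 3 → (0x10>>3)&0x3 = 0x2  ←
type:1 @ bit 5 → (0x10>>5)&0x1 = 0x0
lvl:2 @ bit 6 → (0x10>>6)&0x3 = 0x0
kind signed 2b, MSB=1: 2 - 4 = -2

-2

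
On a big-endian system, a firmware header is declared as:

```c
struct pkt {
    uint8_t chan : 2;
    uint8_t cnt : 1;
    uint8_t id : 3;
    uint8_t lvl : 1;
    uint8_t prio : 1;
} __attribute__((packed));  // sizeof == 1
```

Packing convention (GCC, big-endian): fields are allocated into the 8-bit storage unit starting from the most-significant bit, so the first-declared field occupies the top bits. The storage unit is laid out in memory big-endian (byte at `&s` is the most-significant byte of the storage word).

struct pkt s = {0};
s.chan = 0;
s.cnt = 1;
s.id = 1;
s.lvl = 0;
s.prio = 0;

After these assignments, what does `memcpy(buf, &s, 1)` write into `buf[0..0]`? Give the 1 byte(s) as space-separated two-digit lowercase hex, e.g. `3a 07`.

24

chan:2 = 0 → 0x0 << 6 → word 0x00
cnt:1 = 1 → 0x1 << 5 → word 0x20
id:3 = 1 → 0x1 << 2 → word 0x24
lvl:1 = 0 → 0x0 << 1 → word 0x24
prio:1 = 0 → 0x0 << 0 → word 0x24
word = 0x24 → big-endian bytes:
  [0]=0x24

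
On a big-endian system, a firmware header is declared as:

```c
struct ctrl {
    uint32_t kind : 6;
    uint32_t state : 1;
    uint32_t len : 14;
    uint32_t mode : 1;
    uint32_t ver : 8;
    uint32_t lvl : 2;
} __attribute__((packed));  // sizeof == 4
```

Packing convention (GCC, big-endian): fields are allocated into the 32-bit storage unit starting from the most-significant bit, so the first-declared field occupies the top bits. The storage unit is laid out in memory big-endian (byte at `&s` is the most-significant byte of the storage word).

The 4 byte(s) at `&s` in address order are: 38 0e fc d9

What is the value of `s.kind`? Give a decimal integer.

[0]=0x38 [1]=0x0e [2]=0xfc [3]=0xd9 (big-endian) → word 0x380efcd9
kind:6 @ bit 26 → (0x380efcd9>>26)&0x3f = 0xe  ←
state:1 @ bit 25 → (0x380efcd9>>25)&0x1 = 0x0
len:14 @ bit 11 → (0x380efcd9>>11)&0x3fff = 0x1df
mode:1 @ bit 10 → (0x380efcd9>>10)&0x1 = 0x1
ver:8 @ bit 2 → (0x380efcd9>>2)&0xff = 0x36
lvl:2 @ bit 0 → (0x380efcd9>>0)&0x3 = 0x1

14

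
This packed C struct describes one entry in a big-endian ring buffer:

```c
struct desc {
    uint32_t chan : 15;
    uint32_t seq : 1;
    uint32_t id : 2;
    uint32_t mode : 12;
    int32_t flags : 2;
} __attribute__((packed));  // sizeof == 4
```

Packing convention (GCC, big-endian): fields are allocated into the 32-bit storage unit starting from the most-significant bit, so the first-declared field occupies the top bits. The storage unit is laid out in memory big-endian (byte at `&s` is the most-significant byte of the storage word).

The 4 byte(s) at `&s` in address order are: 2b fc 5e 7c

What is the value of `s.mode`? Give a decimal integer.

1951

[0]=0x2b [1]=0xfc [2]=0x5e [3]=0x7c (big-endian) → word 0x2bfc5e7c
chan:15 @ bit 17 → (0x2bfc5e7c>>17)&0x7fff = 0x15fe
seq:1 @ bit 16 → (0x2bfc5e7c>>16)&0x1 = 0x0
id:2 @ bit 14 → (0x2bfc5e7c>>14)&0x3 = 0x1
mode:12 @ bit 2 → (0x2bfc5e7c>>2)&0xfff = 0x79f  ←
flags:2 @ bit 0 → (0x2bfc5e7c>>0)&0x3 = 0x0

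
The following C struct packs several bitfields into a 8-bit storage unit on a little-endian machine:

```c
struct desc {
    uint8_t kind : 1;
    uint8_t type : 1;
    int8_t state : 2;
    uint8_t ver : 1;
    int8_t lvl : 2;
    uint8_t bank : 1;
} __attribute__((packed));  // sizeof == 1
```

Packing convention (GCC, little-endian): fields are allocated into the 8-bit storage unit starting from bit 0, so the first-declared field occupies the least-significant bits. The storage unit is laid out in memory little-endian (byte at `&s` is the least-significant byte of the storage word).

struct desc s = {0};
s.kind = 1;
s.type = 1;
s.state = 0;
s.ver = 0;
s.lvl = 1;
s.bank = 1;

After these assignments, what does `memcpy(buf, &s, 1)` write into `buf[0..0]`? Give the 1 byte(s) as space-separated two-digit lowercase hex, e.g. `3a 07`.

a3

[0+:1] kind=1 & 0x1 = 0x1; word=0x01
[1+:1] type=1 & 0x1 = 0x1; word=0x03
[2+:2] state=0 & 0x3 = 0x0; word=0x03
[4+:1] ver=0 & 0x1 = 0x0; word=0x03
[5+:2] lvl=1 & 0x3 = 0x1; word=0x23
[7+:1] bank=1 & 0x1 = 0x1; word=0xa3
word = 0xa3 → little-endian bytes:
  [0]=0xa3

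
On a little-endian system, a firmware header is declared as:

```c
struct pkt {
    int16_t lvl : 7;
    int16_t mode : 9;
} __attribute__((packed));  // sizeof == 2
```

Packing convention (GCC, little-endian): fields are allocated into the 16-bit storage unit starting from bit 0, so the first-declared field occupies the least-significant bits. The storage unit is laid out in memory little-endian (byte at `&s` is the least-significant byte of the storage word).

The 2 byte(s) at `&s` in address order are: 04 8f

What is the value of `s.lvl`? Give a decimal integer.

[0]=0x04 [1]=0x8f (little-endian) → word 0x8f04
lvl:7 @ bit 0 → (0x8f04>>0)&0x7f = 0x4  ←
mode:9 @ bit 7 → (0x8f04>>7)&0x1ff = 0x11e
lvl signed 7b, MSB=0: value = 4

4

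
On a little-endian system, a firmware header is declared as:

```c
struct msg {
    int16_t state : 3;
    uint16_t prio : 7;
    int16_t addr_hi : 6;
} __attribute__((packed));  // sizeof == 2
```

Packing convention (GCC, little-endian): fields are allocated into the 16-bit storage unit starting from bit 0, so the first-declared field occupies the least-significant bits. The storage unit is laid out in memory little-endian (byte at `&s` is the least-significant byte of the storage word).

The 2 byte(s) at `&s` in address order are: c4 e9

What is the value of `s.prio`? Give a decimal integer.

[0]=0xc4 [1]=0xe9 (little-endian) → word 0xe9c4
state:3 @ bit 0 → (0xe9c4>>0)&0x7 = 0x4
prio:7 @ bit 3 → (0xe9c4>>3)&0x7f = 0x38  ←
addr_hi:6 @ bit 10 → (0xe9c4>>10)&0x3f = 0x3a

56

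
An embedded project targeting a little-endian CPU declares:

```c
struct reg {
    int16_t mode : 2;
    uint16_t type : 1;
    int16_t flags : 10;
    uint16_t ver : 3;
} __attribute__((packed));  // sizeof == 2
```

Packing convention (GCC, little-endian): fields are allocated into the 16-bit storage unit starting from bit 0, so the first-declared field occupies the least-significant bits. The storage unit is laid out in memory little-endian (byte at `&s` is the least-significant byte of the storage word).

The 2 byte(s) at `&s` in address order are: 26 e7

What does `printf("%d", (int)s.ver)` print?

[0]=0x26 [1]=0xe7 (little-endian) → word 0xe726
mode [0+:2] = (word>>0) & 0x3 = 2
type [2+:1] = (word>>2) & 0x1 = 1
flags [3+:10] = (word>>3) & 0x3ff = 228
ver [13+:3] = (word>>13) & 0x7 = 7  ←

7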